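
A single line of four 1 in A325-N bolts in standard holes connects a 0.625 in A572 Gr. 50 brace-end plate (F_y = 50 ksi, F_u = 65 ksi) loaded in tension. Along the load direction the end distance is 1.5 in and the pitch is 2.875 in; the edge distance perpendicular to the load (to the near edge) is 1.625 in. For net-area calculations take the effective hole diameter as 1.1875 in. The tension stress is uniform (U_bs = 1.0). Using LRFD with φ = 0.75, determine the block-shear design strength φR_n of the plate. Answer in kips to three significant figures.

Shear plane L_v = 1.5 + 3·2.875 = 10.12 in; A_gv = 10.12 × 0.625 = 6.328 in².
A_nv = (10.12 − 3.5·1.1875) × 0.625 = 3.73 in².
A_nt = (1.625 − 0.5·1.1875) × 0.625 = 0.6445 in².
0.6 F_u A_nv = 145.5 kips; 0.6 F_y A_gv = 189.8 kips → shear rupture governs the shear term.
R_n = 145.5 + 1.0 × 65 × 0.6445 = 187.4 kips.
Design strength φR_n = 0.75 × 187.4 = 141 kips.

141 kips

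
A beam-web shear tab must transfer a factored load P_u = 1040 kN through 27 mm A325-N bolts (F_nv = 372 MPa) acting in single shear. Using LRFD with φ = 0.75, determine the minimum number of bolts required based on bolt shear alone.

A_b = π·27²/4 = 572.6 mm².
Per-bolt design strength φR_n = 0.75 × 372 × 572.6 × 1 / 1000 = 159.7 kN.
n ≥ 1040 / 159.7 = 6.51 → use 7 bolts.

7 bolts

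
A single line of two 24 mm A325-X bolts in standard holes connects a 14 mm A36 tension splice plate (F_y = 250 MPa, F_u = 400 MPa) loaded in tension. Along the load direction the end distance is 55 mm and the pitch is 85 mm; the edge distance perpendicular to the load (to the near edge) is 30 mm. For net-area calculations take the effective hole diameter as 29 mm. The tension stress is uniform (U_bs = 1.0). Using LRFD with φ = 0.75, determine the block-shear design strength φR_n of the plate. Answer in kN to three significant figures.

286 kN

Shear plane L_v = 55 + 1·85 = 140 mm; A_gv = 140 × 14 = 1960 mm².
A_nv = (140 − 1.5·29) × 14 = 1351 mm².
A_nt = (30 − 0.5·29) × 14 = 217 mm².
0.6 F_u A_nv = 324.2 kN; 0.6 F_y A_gv = 294 kN → shear yielding governs the shear term.
R_n = 294 + 1.0 × 400 × 217 / 1000 = 380.8 kN.
Design strength φR_n = 0.75 × 380.8 = 286 kN.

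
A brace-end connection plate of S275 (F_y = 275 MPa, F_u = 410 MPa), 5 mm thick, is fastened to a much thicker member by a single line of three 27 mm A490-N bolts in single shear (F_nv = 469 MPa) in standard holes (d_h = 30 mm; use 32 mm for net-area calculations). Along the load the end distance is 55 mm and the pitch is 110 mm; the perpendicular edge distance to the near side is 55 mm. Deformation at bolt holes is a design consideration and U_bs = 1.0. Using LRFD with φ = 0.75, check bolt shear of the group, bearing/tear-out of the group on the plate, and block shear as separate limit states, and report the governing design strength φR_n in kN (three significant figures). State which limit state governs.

Bolt shear: A_b = π·27²/4 = 572.6 mm²; R_n = 469 × 572.6 × 3 × 1 / 1000 = 805.6 kN → 0.75 × 805.6 = 604 kN.
Bearing: edge l_c = 40, r_n = 98.4 kN; interior l_c = 80, r_n = 132.8 kN; R_n = 98.4 + 2·132.8 = 364.1 kN → 273 kN.
Block shear: A_gv = 1375, A_nv = 975, A_nt = 195 mm²; R_n = min(0.6F_uA_nv, 0.6F_yA_gv) + U_bs·F_u·A_nt = 306.8 kN → 230 kN.
Block shear governs: 230 kN.

230 kN (block shear governs)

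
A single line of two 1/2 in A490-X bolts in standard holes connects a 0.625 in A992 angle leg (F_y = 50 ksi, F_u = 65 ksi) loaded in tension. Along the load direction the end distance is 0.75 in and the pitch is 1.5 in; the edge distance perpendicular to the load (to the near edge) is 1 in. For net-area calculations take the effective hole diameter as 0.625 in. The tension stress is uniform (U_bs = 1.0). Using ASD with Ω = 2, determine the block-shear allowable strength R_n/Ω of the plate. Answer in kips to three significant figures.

Shear plane L_v = 0.75 + 1·1.5 = 2.25 in; A_gv = 2.25 × 0.625 = 1.406 in².
A_nv = (2.25 − 1.5·0.625) × 0.625 = 0.8203 in².
A_nt = (1 − 0.5·0.625) × 0.625 = 0.4297 in².
0.6 F_u A_nv = 31.99 kips; 0.6 F_y A_gv = 42.19 kips → shear rupture governs the shear term.
R_n = 31.99 + 1.0 × 65 × 0.4297 = 59.92 kips.
Allowable strength R_n/Ω = 59.92 / 2 = 30 kips.

30 kips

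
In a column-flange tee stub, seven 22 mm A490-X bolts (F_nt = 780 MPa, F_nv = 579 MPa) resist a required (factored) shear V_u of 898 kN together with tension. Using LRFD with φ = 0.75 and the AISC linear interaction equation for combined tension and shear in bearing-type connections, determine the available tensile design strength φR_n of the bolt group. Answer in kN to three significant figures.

A_b = π·22²/4 = 380.1 mm²; f_rv = 898 × 1000 / (7 × 380.1) = 337.5 MPa.
F'_nt = 1.3 F_nt − (F_nt / φF_nv) f_rv = 1.3·780 − (780/(0.75·579))·337.5 = 407.8 MPa, capped at F_nt → F'_nt = 407.8 MPa.
R_n = F'_nt · A_b · n = 407.8 × 380.1 × 7 / 1000 = 1085 kN.
Design strength φR_n = 0.75 × 1085 = 814 kN.

814 kN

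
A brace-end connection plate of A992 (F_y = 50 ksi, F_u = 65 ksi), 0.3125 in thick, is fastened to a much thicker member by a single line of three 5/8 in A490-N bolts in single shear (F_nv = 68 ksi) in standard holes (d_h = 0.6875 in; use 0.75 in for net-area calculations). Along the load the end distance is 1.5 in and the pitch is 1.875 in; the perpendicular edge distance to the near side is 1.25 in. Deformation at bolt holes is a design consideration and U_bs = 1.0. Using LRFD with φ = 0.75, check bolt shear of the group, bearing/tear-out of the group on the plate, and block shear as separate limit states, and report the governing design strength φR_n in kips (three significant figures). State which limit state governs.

Bolt shear: A_b = π·0.625²/4 = 0.3068 in²; R_n = 68 × 0.3068 × 3 × 1 = 62.59 kips → 0.75 × 62.59 = 46.9 kips.
Bearing: edge l_c = 1.156, r_n = 28.18 kips; interior l_c = 1.188, r_n = 28.95 kips; R_n = 28.18 + 2·28.95 = 86.07 kips → 64.6 kips.
Block shear: A_gv = 1.641, A_nv = 1.055, A_nt = 0.2734 in²; R_n = min(0.6F_uA_nv, 0.6F_yA_gv) + U_bs·F_u·A_nt = 58.91 kips → 44.2 kips.
Block shear governs: 44.2 kips.

44.2 kips (block shear governs)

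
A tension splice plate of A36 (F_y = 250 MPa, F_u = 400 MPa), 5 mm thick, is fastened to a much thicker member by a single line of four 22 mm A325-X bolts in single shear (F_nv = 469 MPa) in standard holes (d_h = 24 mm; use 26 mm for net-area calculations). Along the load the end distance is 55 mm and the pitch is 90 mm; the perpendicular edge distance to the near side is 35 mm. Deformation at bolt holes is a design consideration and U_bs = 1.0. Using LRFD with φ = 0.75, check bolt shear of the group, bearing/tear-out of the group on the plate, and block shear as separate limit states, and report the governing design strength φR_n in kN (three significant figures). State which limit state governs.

216 kN (block shear governs)

Bolt shear: A_b = π·22²/4 = 380.1 mm²; R_n = 469 × 380.1 × 4 × 1 / 1000 = 713.1 kN → 0.75 × 713.1 = 535 kN.
Bearing: edge l_c = 43, r_n = 103.2 kN; interior l_c = 66, r_n = 105.6 kN; R_n = 103.2 + 3·105.6 = 420 kN → 315 kN.
Block shear: A_gv = 1625, A_nv = 1170, A_nt = 110 mm²; R_n = min(0.6F_uA_nv, 0.6F_yA_gv) + U_bs·F_u·A_nt = 287.8 kN → 216 kN.
Block shear governs: 216 kN.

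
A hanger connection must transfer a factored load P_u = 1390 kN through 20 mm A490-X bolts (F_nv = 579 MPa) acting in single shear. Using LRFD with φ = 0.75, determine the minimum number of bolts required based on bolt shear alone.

A_b = π·20²/4 = 314.2 mm².
Per-bolt design strength φR_n = 0.75 × 579 × 314.2 × 1 / 1000 = 136.4 kN.
n ≥ 1390 / 136.4 = 10.19 → use 11 bolts.

11 bolts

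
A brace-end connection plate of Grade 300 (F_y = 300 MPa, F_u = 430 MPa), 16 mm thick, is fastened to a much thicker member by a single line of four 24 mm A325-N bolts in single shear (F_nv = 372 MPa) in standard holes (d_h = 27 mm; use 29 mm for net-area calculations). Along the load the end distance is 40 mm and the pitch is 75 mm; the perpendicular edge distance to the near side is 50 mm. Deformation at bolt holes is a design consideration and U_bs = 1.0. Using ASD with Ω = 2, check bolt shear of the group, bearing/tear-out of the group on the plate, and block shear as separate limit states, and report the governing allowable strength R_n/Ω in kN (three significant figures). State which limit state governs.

Bolt shear: A_b = π·24²/4 = 452.4 mm²; R_n = 372 × 452.4 × 4 × 1 / 1000 = 673.2 kN → 673.2 / 2 = 337 kN.
Bearing: edge l_c = 26.5, r_n = 218.8 kN; interior l_c = 48, r_n = 396.3 kN; R_n = 218.8 + 3·396.3 = 1408 kN → 704 kN.
Block shear: A_gv = 4240, A_nv = 2616, A_nt = 568 mm²; R_n = min(0.6F_uA_nv, 0.6F_yA_gv) + U_bs·F_u·A_nt = 919.2 kN → 460 kN.
Bolt shear governs: 337 kN.

337 kN (bolt shear governs)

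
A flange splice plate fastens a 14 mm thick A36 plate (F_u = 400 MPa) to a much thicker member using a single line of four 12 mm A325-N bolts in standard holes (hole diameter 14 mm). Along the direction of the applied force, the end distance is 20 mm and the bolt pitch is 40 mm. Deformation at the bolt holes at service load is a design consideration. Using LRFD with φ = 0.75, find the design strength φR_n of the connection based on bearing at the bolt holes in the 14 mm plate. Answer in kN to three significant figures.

Per bolt r_n = 1.2 l_c t F_u ≤ 2.4 d t F_u; upper limit = 2.4 × 12 × 14 × 400 / 1000 = 161.3 kN.
Edge bolt: l_c = 20 − 14/2 = 13 mm → 1.2 × 13 × 14 × 400 / 1000 = 87.36 → r_n = 87.36 kN.
Interior bolts: l_c = 40 − 14 = 26 mm → 1.2 × 26 × 14 × 400 / 1000 = 174.7 → r_n = 161.3 kN.
R_n = 1 × 87.36 + 3 × 161.3 = 571.2 kN.
Design strength φR_n = 0.75 × 571.2 = 428 kN.

428 kN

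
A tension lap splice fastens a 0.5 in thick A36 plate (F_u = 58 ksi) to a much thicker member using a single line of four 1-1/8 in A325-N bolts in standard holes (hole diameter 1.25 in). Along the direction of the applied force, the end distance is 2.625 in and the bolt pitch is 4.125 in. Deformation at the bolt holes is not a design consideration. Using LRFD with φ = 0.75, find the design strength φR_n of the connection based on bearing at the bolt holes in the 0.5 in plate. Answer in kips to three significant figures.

Per bolt r_n = 1.5 l_c t F_u ≤ 3.0 d t F_u; upper limit = 3.0 × 1.125 × 0.5 × 58 = 97.88 kips.
Edge bolt: l_c = 2.625 − 1.25/2 = 2 in → 1.5 × 2 × 0.5 × 58 = 87 → r_n = 87 kips.
Interior bolts: l_c = 4.125 − 1.25 = 2.875 in → 1.5 × 2.875 × 0.5 × 58 = 125.1 → r_n = 97.88 kips.
R_n = 1 × 87 + 3 × 97.88 = 380.6 kips.
Design strength φR_n = 0.75 × 380.6 = 285 kips.

285 kips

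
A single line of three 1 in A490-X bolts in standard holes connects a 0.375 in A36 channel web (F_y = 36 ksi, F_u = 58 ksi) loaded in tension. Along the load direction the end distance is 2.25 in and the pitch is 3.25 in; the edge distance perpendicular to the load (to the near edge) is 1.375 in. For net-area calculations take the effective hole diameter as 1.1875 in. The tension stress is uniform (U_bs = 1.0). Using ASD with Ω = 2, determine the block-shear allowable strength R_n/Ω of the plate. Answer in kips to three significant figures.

Shear plane L_v = 2.25 + 2·3.25 = 8.75 in; A_gv = 8.75 × 0.375 = 3.281 in².
A_nv = (8.75 − 2.5·1.1875) × 0.375 = 2.168 in².
A_nt = (1.375 − 0.5·1.1875) × 0.375 = 0.293 in².
0.6 F_u A_nv = 75.45 kips; 0.6 F_y A_gv = 70.88 kips → shear yielding governs the shear term.
R_n = 70.88 + 1.0 × 58 × 0.293 = 87.87 kips.
Allowable strength R_n/Ω = 87.87 / 2 = 43.9 kips.

43.9 kips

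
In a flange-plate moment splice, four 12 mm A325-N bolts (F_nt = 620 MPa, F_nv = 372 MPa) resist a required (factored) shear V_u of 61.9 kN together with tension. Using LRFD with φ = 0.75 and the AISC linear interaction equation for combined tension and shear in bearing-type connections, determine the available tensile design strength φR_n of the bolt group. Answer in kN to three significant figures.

170 kN

A_b = π·12²/4 = 113.1 mm²; f_rv = 61.9 × 1000 / (4 × 113.1) = 136.8 MPa.
F'_nt = 1.3 F_nt − (F_nt / φF_nv) f_rv = 1.3·620 − (620/(0.75·372))·136.8 = 501.9 MPa, capped at F_nt → F'_nt = 501.9 MPa.
R_n = F'_nt · A_b · n = 501.9 × 113.1 × 4 / 1000 = 227.1 kN.
Design strength φR_n = 0.75 × 227.1 = 170 kN.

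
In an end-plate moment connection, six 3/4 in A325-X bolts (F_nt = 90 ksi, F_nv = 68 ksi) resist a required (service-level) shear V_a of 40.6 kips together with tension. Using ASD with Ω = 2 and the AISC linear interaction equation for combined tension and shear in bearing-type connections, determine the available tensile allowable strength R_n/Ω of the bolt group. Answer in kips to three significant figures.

101 kips

A_b = π·0.75²/4 = 0.4418 in²; f_rv = 40.6 / (6 × 0.4418) = 15.32 ksi.
F'_nt = 1.3 F_nt − (Ω F_nt / F_nv) f_rv = 1.3·90 − (2·90/68)·15.32 = 76.46 ksi, capped at F_nt → F'_nt = 76.46 ksi.
R_n = F'_nt · A_b · n = 76.46 × 0.4418 × 6 = 202.7 kips.
Allowable strength R_n/Ω = 202.7 / 2 = 101 kips.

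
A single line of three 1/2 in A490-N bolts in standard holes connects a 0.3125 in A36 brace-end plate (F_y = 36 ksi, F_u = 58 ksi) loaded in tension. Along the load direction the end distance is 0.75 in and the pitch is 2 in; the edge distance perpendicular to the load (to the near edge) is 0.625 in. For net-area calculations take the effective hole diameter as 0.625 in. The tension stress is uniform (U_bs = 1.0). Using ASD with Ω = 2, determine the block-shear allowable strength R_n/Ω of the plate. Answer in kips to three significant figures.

Shear plane L_v = 0.75 + 2·2 = 4.75 in; A_gv = 4.75 × 0.3125 = 1.484 in².
A_nv = (4.75 − 2.5·0.625) × 0.3125 = 0.9961 in².
A_nt = (0.625 − 0.5·0.625) × 0.3125 = 0.09766 in².
0.6 F_u A_nv = 34.66 kips; 0.6 F_y A_gv = 32.06 kips → shear yielding governs the shear term.
R_n = 32.06 + 1.0 × 58 × 0.09766 = 37.73 kips.
Allowable strength R_n/Ω = 37.73 / 2 = 18.9 kips.

18.9 kips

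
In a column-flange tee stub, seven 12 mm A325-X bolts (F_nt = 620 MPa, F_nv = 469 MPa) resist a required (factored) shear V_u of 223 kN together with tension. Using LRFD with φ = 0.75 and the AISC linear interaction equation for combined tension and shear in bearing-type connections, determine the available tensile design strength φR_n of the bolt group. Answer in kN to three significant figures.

A_b = π·12²/4 = 113.1 mm²; f_rv = 223 × 1000 / (7 × 113.1) = 281.7 MPa.
F'_nt = 1.3 F_nt − (F_nt / φF_nv) f_rv = 1.3·620 − (620/(0.75·469))·281.7 = 309.5 MPa, capped at F_nt → F'_nt = 309.5 MPa.
R_n = F'_nt · A_b · n = 309.5 × 113.1 × 7 / 1000 = 245 kN.
Design strength φR_n = 0.75 × 245 = 184 kN.

184 kN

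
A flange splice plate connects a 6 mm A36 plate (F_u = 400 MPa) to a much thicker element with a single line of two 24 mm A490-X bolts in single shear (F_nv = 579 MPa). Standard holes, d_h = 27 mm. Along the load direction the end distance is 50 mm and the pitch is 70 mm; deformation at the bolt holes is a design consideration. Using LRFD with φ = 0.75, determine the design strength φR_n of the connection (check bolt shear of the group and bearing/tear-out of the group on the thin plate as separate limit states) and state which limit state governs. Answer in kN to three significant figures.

172 kN (bearing governs)

Bolt shear: A_b = π·24²/4 = 452.4 mm²; R_n = 579 × 452.4 × 2 × 1 / 1000 = 523.9 kN → 0.75 × 523.9 = 393 kN.
Bearing (1.2 l_c t F_u ≤ 2.4 d t F_u): upper limit = 2.4·24·6·400 / 1000 = 138.2 kN.
  Edge l_c = 50 − 27/2 = 36.5 → r_n = 105.1 kN; interior l_c = 70 − 27 = 43 → r_n = 123.8 kN.
  R_n,bearing = 1·105.1 + 1·123.8 = 229 kN → 0.75 × 229 = 172 kN.
Bearing governs: 172 kN.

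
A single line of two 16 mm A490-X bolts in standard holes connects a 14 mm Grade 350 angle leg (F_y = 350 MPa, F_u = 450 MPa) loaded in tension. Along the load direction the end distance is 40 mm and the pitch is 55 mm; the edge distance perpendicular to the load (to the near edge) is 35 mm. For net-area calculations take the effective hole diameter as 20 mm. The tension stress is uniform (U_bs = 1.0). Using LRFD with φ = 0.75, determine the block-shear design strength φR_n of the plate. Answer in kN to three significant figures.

302 kN

Shear plane L_v = 40 + 1·55 = 95 mm; A_gv = 95 × 14 = 1330 mm².
A_nv = (95 − 1.5·20) × 14 = 910 mm².
A_nt = (35 − 0.5·20) × 14 = 350 mm².
0.6 F_u A_nv = 245.7 kN; 0.6 F_y A_gv = 279.3 kN → shear rupture governs the shear term.
R_n = 245.7 + 1.0 × 450 × 350 / 1000 = 403.2 kN.
Design strength φR_n = 0.75 × 403.2 = 302 kN.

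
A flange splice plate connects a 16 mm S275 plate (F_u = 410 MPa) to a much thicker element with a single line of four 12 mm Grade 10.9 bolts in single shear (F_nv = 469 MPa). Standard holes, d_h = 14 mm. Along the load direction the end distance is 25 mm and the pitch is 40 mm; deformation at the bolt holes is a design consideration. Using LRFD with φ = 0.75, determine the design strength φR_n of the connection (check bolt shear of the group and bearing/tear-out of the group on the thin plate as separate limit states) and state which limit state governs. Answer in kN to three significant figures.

Bolt shear: A_b = π·12²/4 = 113.1 mm²; R_n = 469 × 113.1 × 4 × 1 / 1000 = 212.2 kN → 0.75 × 212.2 = 159 kN.
Bearing (1.2 l_c t F_u ≤ 2.4 d t F_u): upper limit = 2.4·12·16·410 / 1000 = 188.9 kN.
  Edge l_c = 25 − 14/2 = 18 → r_n = 141.7 kN; interior l_c = 40 − 14 = 26 → r_n = 188.9 kN.
  R_n,bearing = 1·141.7 + 3·188.9 = 708.5 kN → 0.75 × 708.5 = 531 kN.
Bolt shear governs: 159 kN.

159 kN (bolt shear governs)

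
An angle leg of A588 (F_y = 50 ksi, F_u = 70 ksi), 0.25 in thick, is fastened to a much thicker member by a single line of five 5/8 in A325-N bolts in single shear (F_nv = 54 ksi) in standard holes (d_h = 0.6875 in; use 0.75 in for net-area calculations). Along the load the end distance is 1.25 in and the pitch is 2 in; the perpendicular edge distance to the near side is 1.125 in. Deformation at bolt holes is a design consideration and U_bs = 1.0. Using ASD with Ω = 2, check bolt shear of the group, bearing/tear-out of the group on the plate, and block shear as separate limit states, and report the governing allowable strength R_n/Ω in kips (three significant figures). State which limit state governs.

37.4 kips (block shear governs)

Bolt shear: A_b = π·0.625²/4 = 0.3068 in²; R_n = 54 × 0.3068 × 5 × 1 = 82.83 kips → 82.83 / 2 = 41.4 kips.
Bearing: edge l_c = 0.9062, r_n = 19.03 kips; interior l_c = 1.312, r_n = 26.25 kips; R_n = 19.03 + 4·26.25 = 124 kips → 62 kips.
Block shear: A_gv = 2.312, A_nv = 1.469, A_nt = 0.1875 in²; R_n = min(0.6F_uA_nv, 0.6F_yA_gv) + U_bs·F_u·A_nt = 74.81 kips → 37.4 kips.
Block shear governs: 37.4 kips.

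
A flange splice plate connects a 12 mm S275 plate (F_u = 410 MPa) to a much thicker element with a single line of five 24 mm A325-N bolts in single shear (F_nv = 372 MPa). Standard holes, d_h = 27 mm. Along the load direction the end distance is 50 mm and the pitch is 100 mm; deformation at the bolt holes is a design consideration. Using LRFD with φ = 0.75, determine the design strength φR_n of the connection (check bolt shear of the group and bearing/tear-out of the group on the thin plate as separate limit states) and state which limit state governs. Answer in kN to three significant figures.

Bolt shear: A_b = π·24²/4 = 452.4 mm²; R_n = 372 × 452.4 × 5 × 1 / 1000 = 841.4 kN → 0.75 × 841.4 = 631 kN.
Bearing (1.2 l_c t F_u ≤ 2.4 d t F_u): upper limit = 2.4·24·12·410 / 1000 = 283.4 kN.
  Edge l_c = 50 − 27/2 = 36.5 → r_n = 215.5 kN; interior l_c = 100 − 27 = 73 → r_n = 283.4 kN.
  R_n,bearing = 1·215.5 + 4·283.4 = 1349 kN → 0.75 × 1349 = 1010 kN.
Bolt shear governs: 631 kN.

631 kN (bolt shear governs)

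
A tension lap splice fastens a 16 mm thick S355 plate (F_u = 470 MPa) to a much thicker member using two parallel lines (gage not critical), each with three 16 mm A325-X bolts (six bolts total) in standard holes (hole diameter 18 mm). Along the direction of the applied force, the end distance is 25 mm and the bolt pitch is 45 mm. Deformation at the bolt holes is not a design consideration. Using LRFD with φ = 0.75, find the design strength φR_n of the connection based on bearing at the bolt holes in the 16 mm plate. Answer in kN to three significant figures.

1180 kN

Per bolt r_n = 1.5 l_c t F_u ≤ 3.0 d t F_u; upper limit = 3.0 × 16 × 16 × 470 / 1000 = 361 kN.
Edge bolt: l_c = 25 − 18/2 = 16 mm → 1.5 × 16 × 16 × 470 / 1000 = 180.5 → r_n = 180.5 kN.
Interior bolts: l_c = 45 − 18 = 27 mm → 1.5 × 27 × 16 × 470 / 1000 = 304.6 → r_n = 304.6 kN.
R_n = 2 × 180.5 + 4 × 304.6 = 1579 kN.
Design strength φR_n = 0.75 × 1579 = 1180 kN.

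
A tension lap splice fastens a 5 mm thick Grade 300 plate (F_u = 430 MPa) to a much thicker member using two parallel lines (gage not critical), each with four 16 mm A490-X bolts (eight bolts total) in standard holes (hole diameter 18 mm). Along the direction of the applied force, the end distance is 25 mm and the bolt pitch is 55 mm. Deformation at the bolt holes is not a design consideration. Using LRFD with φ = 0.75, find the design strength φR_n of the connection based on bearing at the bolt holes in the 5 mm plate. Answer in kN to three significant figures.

Per bolt r_n = 1.5 l_c t F_u ≤ 3.0 d t F_u; upper limit = 3.0 × 16 × 5 × 430 / 1000 = 103.2 kN.
Edge bolt: l_c = 25 − 18/2 = 16 mm → 1.5 × 16 × 5 × 430 / 1000 = 51.6 → r_n = 51.6 kN.
Interior bolts: l_c = 55 − 18 = 37 mm → 1.5 × 37 × 5 × 430 / 1000 = 119.3 → r_n = 103.2 kN.
R_n = 2 × 51.6 + 6 × 103.2 = 722.4 kN.
Design strength φR_n = 0.75 × 722.4 = 542 kN.

542 kN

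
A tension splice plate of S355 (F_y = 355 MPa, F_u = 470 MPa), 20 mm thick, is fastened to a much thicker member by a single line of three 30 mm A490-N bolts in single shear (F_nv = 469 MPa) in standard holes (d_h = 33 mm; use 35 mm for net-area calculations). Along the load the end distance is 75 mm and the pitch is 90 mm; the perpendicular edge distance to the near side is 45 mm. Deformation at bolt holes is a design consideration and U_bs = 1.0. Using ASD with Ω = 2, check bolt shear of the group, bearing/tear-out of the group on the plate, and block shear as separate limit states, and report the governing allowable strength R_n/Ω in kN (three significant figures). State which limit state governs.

Bolt shear: A_b = π·30²/4 = 706.9 mm²; R_n = 469 × 706.9 × 3 × 1 / 1000 = 994.5 kN → 994.5 / 2 = 497 kN.
Bearing: edge l_c = 58.5, r_n = 659.9 kN; interior l_c = 57, r_n = 643 kN; R_n = 659.9 + 2·643 = 1946 kN → 973 kN.
Block shear: A_gv = 5100, A_nv = 3350, A_nt = 550 mm²; R_n = min(0.6F_uA_nv, 0.6F_yA_gv) + U_bs·F_u·A_nt = 1203 kN → 602 kN.
Bolt shear governs: 497 kN.

497 kN (bolt shear governs)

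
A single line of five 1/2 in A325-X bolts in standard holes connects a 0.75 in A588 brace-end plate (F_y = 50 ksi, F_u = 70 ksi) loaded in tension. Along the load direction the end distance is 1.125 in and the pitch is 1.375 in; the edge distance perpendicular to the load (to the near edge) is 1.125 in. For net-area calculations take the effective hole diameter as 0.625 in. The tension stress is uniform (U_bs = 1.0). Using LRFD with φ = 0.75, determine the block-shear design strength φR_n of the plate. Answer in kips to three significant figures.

Shear plane L_v = 1.125 + 4·1.375 = 6.625 in; A_gv = 6.625 × 0.75 = 4.969 in².
A_nv = (6.625 − 4.5·0.625) × 0.75 = 2.859 in².
A_nt = (1.125 − 0.5·0.625) × 0.75 = 0.6094 in².
0.6 F_u A_nv = 120.1 kips; 0.6 F_y A_gv = 149.1 kips → shear rupture governs the shear term.
R_n = 120.1 + 1.0 × 70 × 0.6094 = 162.8 kips.
Design strength φR_n = 0.75 × 162.8 = 122 kips.

122 kips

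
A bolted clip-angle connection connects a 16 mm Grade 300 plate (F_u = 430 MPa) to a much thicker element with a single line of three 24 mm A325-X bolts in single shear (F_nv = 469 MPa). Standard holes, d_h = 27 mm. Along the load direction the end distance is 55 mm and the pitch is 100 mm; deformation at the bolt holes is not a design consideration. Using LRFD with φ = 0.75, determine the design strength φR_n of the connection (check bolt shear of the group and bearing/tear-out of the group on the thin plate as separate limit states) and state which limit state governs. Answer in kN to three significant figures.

477 kN (bolt shear governs)

Bolt shear: A_b = π·24²/4 = 452.4 mm²; R_n = 469 × 452.4 × 3 × 1 / 1000 = 636.5 kN → 0.75 × 636.5 = 477 kN.
Bearing (1.5 l_c t F_u ≤ 3.0 d t F_u): upper limit = 3.0·24·16·430 / 1000 = 495.4 kN.
  Edge l_c = 55 − 27/2 = 41.5 → r_n = 428.3 kN; interior l_c = 100 − 27 = 73 → r_n = 495.4 kN.
  R_n,bearing = 1·428.3 + 2·495.4 = 1419 kN → 0.75 × 1419 = 1060 kN.
Bolt shear governs: 477 kN.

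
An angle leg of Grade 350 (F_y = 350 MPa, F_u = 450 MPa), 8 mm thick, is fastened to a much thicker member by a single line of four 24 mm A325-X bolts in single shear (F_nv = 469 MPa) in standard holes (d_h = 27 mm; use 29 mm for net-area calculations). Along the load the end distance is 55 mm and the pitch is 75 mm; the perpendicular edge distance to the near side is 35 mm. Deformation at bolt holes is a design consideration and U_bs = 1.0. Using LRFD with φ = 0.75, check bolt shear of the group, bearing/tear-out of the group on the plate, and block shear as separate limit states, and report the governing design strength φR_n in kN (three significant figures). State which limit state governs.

345 kN (block shear governs)

Bolt shear: A_b = π·24²/4 = 452.4 mm²; R_n = 469 × 452.4 × 4 × 1 / 1000 = 848.7 kN → 0.75 × 848.7 = 637 kN.
Bearing: edge l_c = 41.5, r_n = 179.3 kN; interior l_c = 48, r_n = 207.4 kN; R_n = 179.3 + 3·207.4 = 801.4 kN → 601 kN.
Block shear: A_gv = 2240, A_nv = 1428, A_nt = 164 mm²; R_n = min(0.6F_uA_nv, 0.6F_yA_gv) + U_bs·F_u·A_nt = 459.4 kN → 345 kN.
Block shear governs: 345 kN.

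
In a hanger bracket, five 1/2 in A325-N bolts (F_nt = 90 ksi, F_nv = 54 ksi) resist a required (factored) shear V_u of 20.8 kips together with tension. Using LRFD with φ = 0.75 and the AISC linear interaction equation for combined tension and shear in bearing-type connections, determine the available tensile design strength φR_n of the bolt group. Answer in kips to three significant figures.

A_b = π·0.5²/4 = 0.1963 in²; f_rv = 20.8 / (5 × 0.1963) = 21.19 ksi.
F'_nt = 1.3 F_nt − (F_nt / φF_nv) f_rv = 1.3·90 − (90/(0.75·54))·21.19 = 69.92 ksi, capped at F_nt → F'_nt = 69.92 ksi.
R_n = F'_nt · A_b · n = 69.92 × 0.1963 × 5 = 68.64 kips.
Design strength φR_n = 0.75 × 68.64 = 51.5 kips.

51.5 kips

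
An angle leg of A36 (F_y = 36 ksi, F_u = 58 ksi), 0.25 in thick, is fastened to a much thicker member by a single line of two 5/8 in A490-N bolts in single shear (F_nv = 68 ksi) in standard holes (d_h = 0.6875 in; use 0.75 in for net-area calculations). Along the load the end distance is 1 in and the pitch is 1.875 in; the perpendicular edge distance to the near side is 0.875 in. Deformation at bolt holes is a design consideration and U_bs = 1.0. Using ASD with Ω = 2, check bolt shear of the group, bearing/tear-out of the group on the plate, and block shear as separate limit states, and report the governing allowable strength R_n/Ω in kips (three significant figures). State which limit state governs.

11.2 kips (block shear governs)

Bolt shear: A_b = π·0.625²/4 = 0.3068 in²; R_n = 68 × 0.3068 × 2 × 1 = 41.72 kips → 41.72 / 2 = 20.9 kips.
Bearing: edge l_c = 0.6562, r_n = 11.42 kips; interior l_c = 1.188, r_n = 20.66 kips; R_n = 11.42 + 1·20.66 = 32.08 kips → 16 kips.
Block shear: A_gv = 0.7188, A_nv = 0.4375, A_nt = 0.125 in²; R_n = min(0.6F_uA_nv, 0.6F_yA_gv) + U_bs·F_u·A_nt = 22.47 kips → 11.2 kips.
Block shear governs: 11.2 kips.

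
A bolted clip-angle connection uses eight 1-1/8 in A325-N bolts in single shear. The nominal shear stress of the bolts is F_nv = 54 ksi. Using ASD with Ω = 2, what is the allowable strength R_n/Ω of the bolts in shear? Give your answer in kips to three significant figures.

215 kips

A_b = π × 1.125² / 4 = 0.994 in².
R_n = F_nv · A_b · n · n_s = 54 × 0.994 × 8 × 1 = 429.4 kips.
Allowable strength R_n/Ω = 429.4 / 2 = 215 kips.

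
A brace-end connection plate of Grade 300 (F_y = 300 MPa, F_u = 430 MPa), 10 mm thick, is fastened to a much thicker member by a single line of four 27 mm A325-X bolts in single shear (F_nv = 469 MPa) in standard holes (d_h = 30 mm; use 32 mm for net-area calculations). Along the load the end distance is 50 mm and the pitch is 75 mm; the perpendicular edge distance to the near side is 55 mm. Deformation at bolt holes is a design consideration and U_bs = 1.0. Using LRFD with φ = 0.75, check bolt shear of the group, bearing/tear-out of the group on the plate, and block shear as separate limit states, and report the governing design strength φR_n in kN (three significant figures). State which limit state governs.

441 kN (block shear governs)

Bolt shear: A_b = π·27²/4 = 572.6 mm²; R_n = 469 × 572.6 × 4 × 1 / 1000 = 1074 kN → 0.75 × 1074 = 806 kN.
Bearing: edge l_c = 35, r_n = 180.6 kN; interior l_c = 45, r_n = 232.2 kN; R_n = 180.6 + 3·232.2 = 877.2 kN → 658 kN.
Block shear: A_gv = 2750, A_nv = 1630, A_nt = 390 mm²; R_n = min(0.6F_uA_nv, 0.6F_yA_gv) + U_bs·F_u·A_nt = 588.2 kN → 441 kN.
Block shear governs: 441 kN.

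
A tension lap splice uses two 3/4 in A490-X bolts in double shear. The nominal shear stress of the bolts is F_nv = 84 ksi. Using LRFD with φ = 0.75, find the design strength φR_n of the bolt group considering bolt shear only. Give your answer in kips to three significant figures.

111 kips

A_b = π × 0.75² / 4 = 0.4418 in².
R_n = F_nv · A_b · n · n_s = 84 × 0.4418 × 2 × 2 = 148.4 kips.
Design strength φR_n = 0.75 × 148.4 = 111 kips.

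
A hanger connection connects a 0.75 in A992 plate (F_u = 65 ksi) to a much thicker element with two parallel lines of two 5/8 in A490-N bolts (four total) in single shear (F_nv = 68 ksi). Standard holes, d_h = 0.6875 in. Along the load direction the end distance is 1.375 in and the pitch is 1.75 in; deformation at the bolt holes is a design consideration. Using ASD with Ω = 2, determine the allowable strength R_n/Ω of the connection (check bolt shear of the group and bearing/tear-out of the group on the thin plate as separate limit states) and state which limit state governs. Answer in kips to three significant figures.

41.7 kips (bolt shear governs)

Bolt shear: A_b = π·0.625²/4 = 0.3068 in²; R_n = 68 × 0.3068 × 4 × 1 = 83.45 kips → 83.45 / 2 = 41.7 kips.
Bearing (1.2 l_c t F_u ≤ 2.4 d t F_u): upper limit = 2.4·0.625·0.75·65 = 73.12 kips.
  Edge l_c = 1.375 − 0.6875/2 = 1.031 → r_n = 60.33 kips; interior l_c = 1.75 − 0.6875 = 1.062 → r_n = 62.16 kips.
  R_n,bearing = 2·60.33 + 2·62.16 = 245 kips → 245 / 2 = 122 kips.
Bolt shear governs: 41.7 kips.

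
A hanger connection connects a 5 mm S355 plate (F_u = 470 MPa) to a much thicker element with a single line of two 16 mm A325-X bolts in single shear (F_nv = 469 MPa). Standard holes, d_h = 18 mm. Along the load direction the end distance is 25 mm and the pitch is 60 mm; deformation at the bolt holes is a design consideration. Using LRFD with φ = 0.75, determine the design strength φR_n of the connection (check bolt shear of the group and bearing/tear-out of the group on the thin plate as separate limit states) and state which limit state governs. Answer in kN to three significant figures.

Bolt shear: A_b = π·16²/4 = 201.1 mm²; R_n = 469 × 201.1 × 2 × 1 / 1000 = 188.6 kN → 0.75 × 188.6 = 141 kN.
Bearing (1.2 l_c t F_u ≤ 2.4 d t F_u): upper limit = 2.4·16·5·470 / 1000 = 90.24 kN.
  Edge l_c = 25 − 18/2 = 16 → r_n = 45.12 kN; interior l_c = 60 − 18 = 42 → r_n = 90.24 kN.
  R_n,bearing = 1·45.12 + 1·90.24 = 135.4 kN → 0.75 × 135.4 = 102 kN.
Bearing governs: 102 kN.

102 kN (bearing governs)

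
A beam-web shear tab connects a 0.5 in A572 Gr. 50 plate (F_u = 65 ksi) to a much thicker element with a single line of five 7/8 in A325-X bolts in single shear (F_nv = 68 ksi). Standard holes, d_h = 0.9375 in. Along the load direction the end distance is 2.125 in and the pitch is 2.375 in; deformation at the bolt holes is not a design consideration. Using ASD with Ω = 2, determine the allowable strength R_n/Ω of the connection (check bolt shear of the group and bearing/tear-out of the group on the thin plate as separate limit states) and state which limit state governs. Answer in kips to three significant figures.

102 kips (bolt shear governs)

Bolt shear: A_b = π·0.875²/4 = 0.6013 in²; R_n = 68 × 0.6013 × 5 × 1 = 204.4 kips → 204.4 / 2 = 102 kips.
Bearing (1.5 l_c t F_u ≤ 3.0 d t F_u): upper limit = 3.0·0.875·0.5·65 = 85.31 kips.
  Edge l_c = 2.125 − 0.9375/2 = 1.656 → r_n = 80.74 kips; interior l_c = 2.375 − 0.9375 = 1.438 → r_n = 70.08 kips.
  R_n,bearing = 1·80.74 + 4·70.08 = 361.1 kips → 361.1 / 2 = 181 kips.
Bolt shear governs: 102 kips.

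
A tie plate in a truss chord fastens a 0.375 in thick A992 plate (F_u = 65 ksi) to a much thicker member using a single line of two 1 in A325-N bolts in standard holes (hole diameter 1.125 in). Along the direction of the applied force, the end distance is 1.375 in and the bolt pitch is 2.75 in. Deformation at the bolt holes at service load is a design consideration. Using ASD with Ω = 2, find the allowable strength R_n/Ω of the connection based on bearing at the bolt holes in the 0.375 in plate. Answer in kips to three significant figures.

35.6 kips

Per bolt r_n = 1.2 l_c t F_u ≤ 2.4 d t F_u; upper limit = 2.4 × 1 × 0.375 × 65 = 58.5 kips.
Edge bolt: l_c = 1.375 − 1.125/2 = 0.8125 in → 1.2 × 0.8125 × 0.375 × 65 = 23.77 → r_n = 23.77 kips.
Interior bolts: l_c = 2.75 − 1.125 = 1.625 in → 1.2 × 1.625 × 0.375 × 65 = 47.53 → r_n = 47.53 kips.
R_n = 1 × 23.77 + 1 × 47.53 = 71.3 kips.
Allowable strength R_n/Ω = 71.3 / 2 = 35.6 kips.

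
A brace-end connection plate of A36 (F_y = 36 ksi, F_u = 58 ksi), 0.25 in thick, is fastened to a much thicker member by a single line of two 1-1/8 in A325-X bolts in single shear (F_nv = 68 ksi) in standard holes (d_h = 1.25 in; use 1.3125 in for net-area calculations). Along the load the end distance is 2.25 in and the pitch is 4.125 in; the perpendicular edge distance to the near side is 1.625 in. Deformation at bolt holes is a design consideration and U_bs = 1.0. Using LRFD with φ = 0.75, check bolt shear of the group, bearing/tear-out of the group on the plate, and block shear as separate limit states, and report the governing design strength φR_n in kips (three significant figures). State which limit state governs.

Bolt shear: A_b = π·1.125²/4 = 0.994 in²; R_n = 68 × 0.994 × 2 × 1 = 135.2 kips → 0.75 × 135.2 = 101 kips.
Bearing: edge l_c = 1.625, r_n = 28.27 kips; interior l_c = 2.875, r_n = 39.15 kips; R_n = 28.27 + 1·39.15 = 67.42 kips → 50.6 kips.
Block shear: A_gv = 1.594, A_nv = 1.102, A_nt = 0.2422 in²; R_n = min(0.6F_uA_nv, 0.6F_yA_gv) + U_bs·F_u·A_nt = 48.47 kips → 36.4 kips.
Block shear governs: 36.4 kips.

36.4 kips (block shear governs)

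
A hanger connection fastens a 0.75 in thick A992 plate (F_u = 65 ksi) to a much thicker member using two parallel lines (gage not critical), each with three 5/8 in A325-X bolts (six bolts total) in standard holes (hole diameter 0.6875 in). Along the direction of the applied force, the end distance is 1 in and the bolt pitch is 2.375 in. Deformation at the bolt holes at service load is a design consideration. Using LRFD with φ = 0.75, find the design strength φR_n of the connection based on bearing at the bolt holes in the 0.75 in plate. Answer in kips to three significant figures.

Per bolt r_n = 1.2 l_c t F_u ≤ 2.4 d t F_u; upper limit = 2.4 × 0.625 × 0.75 × 65 = 73.12 kips.
Edge bolt: l_c = 1 − 0.6875/2 = 0.6562 in → 1.2 × 0.6562 × 0.75 × 65 = 38.39 → r_n = 38.39 kips.
Interior bolts: l_c = 2.375 − 0.6875 = 1.688 in → 1.2 × 1.688 × 0.75 × 65 = 98.72 → r_n = 73.12 kips.
R_n = 2 × 38.39 + 4 × 73.12 = 369.3 kips.
Design strength φR_n = 0.75 × 369.3 = 277 kips.

277 kips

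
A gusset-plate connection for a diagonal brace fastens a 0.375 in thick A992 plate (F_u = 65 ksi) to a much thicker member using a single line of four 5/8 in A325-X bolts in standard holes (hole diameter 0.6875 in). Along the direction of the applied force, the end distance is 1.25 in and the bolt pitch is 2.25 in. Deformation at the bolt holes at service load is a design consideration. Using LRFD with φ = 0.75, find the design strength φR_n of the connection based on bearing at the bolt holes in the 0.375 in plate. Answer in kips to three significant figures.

102 kips

Per bolt r_n = 1.2 l_c t F_u ≤ 2.4 d t F_u; upper limit = 2.4 × 0.625 × 0.375 × 65 = 36.56 kips.
Edge bolt: l_c = 1.25 − 0.6875/2 = 0.9062 in → 1.2 × 0.9062 × 0.375 × 65 = 26.51 → r_n = 26.51 kips.
Interior bolts: l_c = 2.25 − 0.6875 = 1.562 in → 1.2 × 1.562 × 0.375 × 65 = 45.7 → r_n = 36.56 kips.
R_n = 1 × 26.51 + 3 × 36.56 = 136.2 kips.
Design strength φR_n = 0.75 × 136.2 = 102 kips.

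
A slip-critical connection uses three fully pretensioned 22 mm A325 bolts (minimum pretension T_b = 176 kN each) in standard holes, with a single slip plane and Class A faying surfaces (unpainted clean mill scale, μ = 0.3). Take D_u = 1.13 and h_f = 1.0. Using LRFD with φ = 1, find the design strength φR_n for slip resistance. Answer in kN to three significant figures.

179 kN

R_n = μ · D_u · h_f · T_b · n_s · n_b = 0.3 × 1.13 × 1.0 × 176 × 1 × 3 = 179 kN.
Design strength φR_n = 1 × 179 = 179 kN.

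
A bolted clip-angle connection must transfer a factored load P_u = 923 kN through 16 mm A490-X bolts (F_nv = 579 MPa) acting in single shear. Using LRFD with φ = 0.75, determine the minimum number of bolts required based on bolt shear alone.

A_b = π·16²/4 = 201.1 mm².
Per-bolt design strength φR_n = 0.75 × 579 × 201.1 × 1 / 1000 = 87.31 kN.
n ≥ 923 / 87.31 = 10.57 → use 11 bolts.

11 bolts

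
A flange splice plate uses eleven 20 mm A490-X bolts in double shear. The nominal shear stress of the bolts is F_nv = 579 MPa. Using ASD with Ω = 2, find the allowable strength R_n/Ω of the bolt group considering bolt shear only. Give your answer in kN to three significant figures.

A_b = π × 20² / 4 = 314.2 mm².
R_n = F_nv · A_b · n · n_s = 579 × 314.2 × 11 × 2 / 1000 = 4002 kN.
Allowable strength R_n/Ω = 4002 / 2 = 2000 kN.

2000 kN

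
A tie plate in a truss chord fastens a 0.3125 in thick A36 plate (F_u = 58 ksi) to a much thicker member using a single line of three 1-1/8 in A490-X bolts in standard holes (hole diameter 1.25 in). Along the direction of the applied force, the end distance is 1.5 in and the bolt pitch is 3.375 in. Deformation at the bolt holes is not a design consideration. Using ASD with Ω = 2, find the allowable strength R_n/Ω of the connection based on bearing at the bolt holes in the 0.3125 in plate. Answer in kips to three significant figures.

69.7 kips

Per bolt r_n = 1.5 l_c t F_u ≤ 3.0 d t F_u; upper limit = 3.0 × 1.125 × 0.3125 × 58 = 61.17 kips.
Edge bolt: l_c = 1.5 − 1.25/2 = 0.875 in → 1.5 × 0.875 × 0.3125 × 58 = 23.79 → r_n = 23.79 kips.
Interior bolts: l_c = 3.375 − 1.25 = 2.125 in → 1.5 × 2.125 × 0.3125 × 58 = 57.77 → r_n = 57.77 kips.
R_n = 1 × 23.79 + 2 × 57.77 = 139.3 kips.
Allowable strength R_n/Ω = 139.3 / 2 = 69.7 kips.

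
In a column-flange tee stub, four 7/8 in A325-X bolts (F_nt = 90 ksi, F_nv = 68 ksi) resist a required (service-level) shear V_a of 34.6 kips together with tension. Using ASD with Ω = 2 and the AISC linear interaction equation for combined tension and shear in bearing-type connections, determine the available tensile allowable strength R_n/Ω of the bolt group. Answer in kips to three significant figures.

94.9 kips

A_b = π·0.875²/4 = 0.6013 in²; f_rv = 34.6 / (4 × 0.6013) = 14.39 ksi.
F'_nt = 1.3 F_nt − (Ω F_nt / F_nv) f_rv = 1.3·90 − (2·90/68)·14.39 = 78.92 ksi, capped at F_nt → F'_nt = 78.92 ksi.
R_n = F'_nt · A_b · n = 78.92 × 0.6013 × 4 = 189.8 kips.
Allowable strength R_n/Ω = 189.8 / 2 = 94.9 kips.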